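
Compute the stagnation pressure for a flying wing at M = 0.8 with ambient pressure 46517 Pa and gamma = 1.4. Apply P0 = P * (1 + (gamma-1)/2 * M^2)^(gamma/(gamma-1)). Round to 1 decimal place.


Step 1: (gamma-1)/2 * M^2 = 0.2 * 0.64 = 0.128
Step 2: 1 + 0.128 = 1.128
Step 3: Exponent gamma/(gamma-1) = 3.5
Step 4: P0 = 46517 * 1.128^3.5 = 70907.7 Pa

70907.7


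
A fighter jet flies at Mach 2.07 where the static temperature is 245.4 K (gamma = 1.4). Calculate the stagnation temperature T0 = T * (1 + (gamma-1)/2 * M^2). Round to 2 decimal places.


Step 1: (gamma-1)/2 = 0.2
Step 2: M^2 = 4.2849
Step 3: 1 + 0.2 * 4.2849 = 1.85698
Step 4: T0 = 245.4 * 1.85698 = 455.70 K

455.70


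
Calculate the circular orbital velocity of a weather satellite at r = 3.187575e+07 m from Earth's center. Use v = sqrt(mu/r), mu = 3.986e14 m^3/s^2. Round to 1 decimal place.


Step 1: mu / r = 3.986e14 / 3.187575e+07 = 12504803.8085
Step 2: v = sqrt(12504803.8085) = 3536.2 m/s

3536.2


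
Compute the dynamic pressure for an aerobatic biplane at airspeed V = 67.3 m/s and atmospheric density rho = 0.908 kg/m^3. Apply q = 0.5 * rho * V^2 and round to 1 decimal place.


Step 1: V^2 = 67.3^2 = 4529.29
Step 2: q = 0.5 * 0.908 * 4529.29
Step 3: q = 2056.3 Pa

2056.3


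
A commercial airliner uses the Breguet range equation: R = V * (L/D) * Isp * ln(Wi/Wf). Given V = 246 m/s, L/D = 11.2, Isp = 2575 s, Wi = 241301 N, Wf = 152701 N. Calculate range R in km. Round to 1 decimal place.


Step 1: Coefficient = V * (L/D) * Isp = 246 * 11.2 * 2575 = 7094640.0 m
Step 2: Wi/Wf = 241301 / 152701 = 1.580219
Step 3: ln(1.580219) = 0.457563
Step 4: R = 7094640.0 * 0.457563 = 3246247.3 m = 3246.2 km

3246.2


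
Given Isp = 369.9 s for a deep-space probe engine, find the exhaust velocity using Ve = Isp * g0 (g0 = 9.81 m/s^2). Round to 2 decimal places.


Step 1: Ve = Isp * g0 = 369.9 * 9.81
Step 2: Ve = 3628.72 m/s

3628.72


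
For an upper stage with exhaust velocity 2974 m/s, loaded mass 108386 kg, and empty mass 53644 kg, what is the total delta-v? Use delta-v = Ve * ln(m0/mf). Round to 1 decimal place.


Step 1: Mass ratio m0/mf = 108386 / 53644 = 2.020468
Step 2: ln(2.020468) = 0.703329
Step 3: delta-v = 2974 * 0.703329 = 2091.7 m/s

2091.7


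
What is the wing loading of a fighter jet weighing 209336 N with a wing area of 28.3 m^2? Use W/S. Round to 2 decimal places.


Step 1: Wing loading = W / S = 209336 / 28.3
Step 2: Wing loading = 7397.03 N/m^2

7397.03


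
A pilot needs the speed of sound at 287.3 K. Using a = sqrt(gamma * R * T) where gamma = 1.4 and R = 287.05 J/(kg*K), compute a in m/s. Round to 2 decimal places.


Step 1: gamma * R * T = 1.4 * 287.05 * 287.3 = 115457.251
Step 2: a = sqrt(115457.251) = 339.79 m/s

339.79


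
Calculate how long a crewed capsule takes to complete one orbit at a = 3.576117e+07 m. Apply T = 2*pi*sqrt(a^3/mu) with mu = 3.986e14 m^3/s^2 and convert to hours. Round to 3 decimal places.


Step 1: a^3 / mu = 4.573358e+22 / 3.986e14 = 1.147355e+08
Step 2: sqrt(1.147355e+08) = 10711.4664 s
Step 3: T = 2*pi * 10711.4664 = 67302.13 s
Step 4: T in hours = 67302.13 / 3600 = 18.695 hours

18.695


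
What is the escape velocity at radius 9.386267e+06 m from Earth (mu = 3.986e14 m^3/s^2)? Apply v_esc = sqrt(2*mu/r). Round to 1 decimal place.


Step 1: 2*mu/r = 2 * 3.986e14 / 9.386267e+06 = 84932593.5433
Step 2: v_esc = sqrt(84932593.5433) = 9215.9 m/s

9215.9


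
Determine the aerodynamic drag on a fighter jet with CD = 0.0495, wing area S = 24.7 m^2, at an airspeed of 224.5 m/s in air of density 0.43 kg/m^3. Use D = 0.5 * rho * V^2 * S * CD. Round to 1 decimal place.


Step 1: Dynamic pressure q = 0.5 * 0.43 * 224.5^2 = 10836.0537 Pa
Step 2: Drag D = q * S * CD = 10836.0537 * 24.7 * 0.0495
Step 3: D = 13248.7 N

13248.7


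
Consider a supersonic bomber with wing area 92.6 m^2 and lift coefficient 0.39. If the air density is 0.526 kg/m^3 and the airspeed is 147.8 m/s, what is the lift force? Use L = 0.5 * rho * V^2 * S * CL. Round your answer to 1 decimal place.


Step 1: Calculate dynamic pressure q = 0.5 * 0.526 * 147.8^2 = 0.5 * 0.526 * 21844.84 = 5745.1929 Pa
Step 2: Multiply by wing area and lift coefficient: L = 5745.1929 * 92.6 * 0.39
Step 3: L = 532004.8644 * 0.39 = 207481.9 N

207481.9


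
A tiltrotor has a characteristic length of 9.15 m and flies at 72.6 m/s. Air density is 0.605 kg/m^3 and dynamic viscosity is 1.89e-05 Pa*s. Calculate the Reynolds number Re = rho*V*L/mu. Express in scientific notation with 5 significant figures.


Step 1: Numerator = rho * V * L = 0.605 * 72.6 * 9.15 = 401.89545
Step 2: Re = 401.89545 / 1.89e-05
Step 3: Re = 2.1264e+07

2.1264e+07


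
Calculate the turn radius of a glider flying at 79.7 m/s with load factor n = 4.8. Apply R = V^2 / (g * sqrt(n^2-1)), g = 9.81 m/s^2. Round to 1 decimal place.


Step 1: V^2 = 79.7^2 = 6352.09
Step 2: n^2 - 1 = 4.8^2 - 1 = 22.04
Step 3: sqrt(22.04) = 4.694678
Step 4: R = 6352.09 / (9.81 * 4.694678) = 137.9 m

137.9


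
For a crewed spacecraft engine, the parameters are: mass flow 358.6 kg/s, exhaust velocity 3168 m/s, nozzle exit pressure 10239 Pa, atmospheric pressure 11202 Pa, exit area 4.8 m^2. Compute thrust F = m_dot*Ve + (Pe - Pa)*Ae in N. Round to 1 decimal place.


Step 1: Momentum thrust = m_dot * Ve = 358.6 * 3168 = 1136044.8 N
Step 2: Pressure thrust = (Pe - Pa) * Ae = (10239 - 11202) * 4.8 = -4622.4 N
Step 3: Total thrust F = 1136044.8 + -4622.4 = 1131422.4 N

1131422.4


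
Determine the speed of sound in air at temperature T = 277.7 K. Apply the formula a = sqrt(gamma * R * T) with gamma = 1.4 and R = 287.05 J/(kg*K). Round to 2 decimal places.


Step 1: gamma * R * T = 1.4 * 287.05 * 277.7 = 111599.299
Step 2: a = sqrt(111599.299) = 334.06 m/s

334.06


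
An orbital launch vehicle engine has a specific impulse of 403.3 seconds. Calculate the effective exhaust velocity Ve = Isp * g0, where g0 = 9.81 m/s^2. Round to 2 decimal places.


Step 1: Ve = Isp * g0 = 403.3 * 9.81
Step 2: Ve = 3956.37 m/s

3956.37


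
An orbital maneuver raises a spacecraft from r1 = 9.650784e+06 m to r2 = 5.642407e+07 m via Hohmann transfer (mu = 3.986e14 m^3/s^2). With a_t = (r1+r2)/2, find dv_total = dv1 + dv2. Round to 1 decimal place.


Step 1: Transfer semi-major axis a_t = (9.650784e+06 + 5.642407e+07) / 2 = 3.303743e+07 m
Step 2: v1 (circular at r1) = sqrt(mu/r1) = 6426.69 m/s
Step 3: v_t1 = sqrt(mu*(2/r1 - 1/a_t)) = 8398.78 m/s
Step 4: dv1 = |8398.78 - 6426.69| = 1972.09 m/s
Step 5: v2 (circular at r2) = 2657.89 m/s, v_t2 = 1436.53 m/s
Step 6: dv2 = |2657.89 - 1436.53| = 1221.36 m/s
Step 7: Total delta-v = 1972.09 + 1221.36 = 3193.5 m/s

3193.5


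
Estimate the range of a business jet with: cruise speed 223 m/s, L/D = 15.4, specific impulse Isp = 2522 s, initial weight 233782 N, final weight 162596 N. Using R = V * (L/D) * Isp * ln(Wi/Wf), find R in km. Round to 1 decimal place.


Step 1: Coefficient = V * (L/D) * Isp = 223 * 15.4 * 2522 = 8661052.4 m
Step 2: Wi/Wf = 233782 / 162596 = 1.437809
Step 3: ln(1.437809) = 0.36312
Step 4: R = 8661052.4 * 0.36312 = 3145005.3 m = 3145.0 km

3145.0


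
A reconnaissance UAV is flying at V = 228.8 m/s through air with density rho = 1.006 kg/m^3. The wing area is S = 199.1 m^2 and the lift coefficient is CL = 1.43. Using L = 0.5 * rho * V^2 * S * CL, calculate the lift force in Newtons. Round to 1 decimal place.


Step 1: Calculate dynamic pressure q = 0.5 * 1.006 * 228.8^2 = 0.5 * 1.006 * 52349.44 = 26331.7683 Pa
Step 2: Multiply by wing area and lift coefficient: L = 26331.7683 * 199.1 * 1.43
Step 3: L = 5242655.0725 * 1.43 = 7496996.8 N

7496996.8


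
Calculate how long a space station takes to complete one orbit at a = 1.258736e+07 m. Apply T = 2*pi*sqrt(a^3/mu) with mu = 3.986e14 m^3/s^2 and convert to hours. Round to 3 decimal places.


Step 1: a^3 / mu = 1.994362e+21 / 3.986e14 = 5.003417e+06
Step 2: sqrt(5.003417e+06) = 2236.8318 s
Step 3: T = 2*pi * 2236.8318 = 14054.43 s
Step 4: T in hours = 14054.43 / 3600 = 3.904 hours

3.904


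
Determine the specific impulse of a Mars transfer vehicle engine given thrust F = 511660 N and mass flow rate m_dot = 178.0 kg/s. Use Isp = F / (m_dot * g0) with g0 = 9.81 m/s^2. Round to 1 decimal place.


Step 1: m_dot * g0 = 178.0 * 9.81 = 1746.18
Step 2: Isp = 511660 / 1746.18 = 293.0 s

293.0


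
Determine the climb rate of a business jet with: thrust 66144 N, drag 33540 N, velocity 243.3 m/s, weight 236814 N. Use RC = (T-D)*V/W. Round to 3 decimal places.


Step 1: Excess thrust = T - D = 66144 - 33540 = 32604 N
Step 2: Excess power = 32604 * 243.3 = 7932553.2 W
Step 3: RC = 7932553.2 / 236814 = 33.497 m/s

33.497


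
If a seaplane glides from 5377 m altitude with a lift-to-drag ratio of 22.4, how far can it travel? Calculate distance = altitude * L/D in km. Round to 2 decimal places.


Step 1: Glide distance = altitude * L/D = 5377 * 22.4 = 120444.8 m
Step 2: Convert to km: 120444.8 / 1000 = 120.44 km

120.44


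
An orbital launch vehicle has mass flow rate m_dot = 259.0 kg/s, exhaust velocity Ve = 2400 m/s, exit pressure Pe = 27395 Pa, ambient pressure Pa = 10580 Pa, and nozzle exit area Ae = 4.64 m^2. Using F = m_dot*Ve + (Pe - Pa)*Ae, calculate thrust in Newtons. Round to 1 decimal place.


Step 1: Momentum thrust = m_dot * Ve = 259.0 * 2400 = 621600.0 N
Step 2: Pressure thrust = (Pe - Pa) * Ae = (27395 - 10580) * 4.64 = 78021.60 N
Step 3: Total thrust F = 621600.0 + 78021.60 = 699621.6 N

699621.6


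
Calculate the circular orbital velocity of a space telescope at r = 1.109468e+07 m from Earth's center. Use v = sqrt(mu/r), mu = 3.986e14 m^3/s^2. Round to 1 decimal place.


Step 1: mu / r = 3.986e14 / 1.109468e+07 = 35927129.0384
Step 2: v = sqrt(35927129.0384) = 5993.9 m/s

5993.9


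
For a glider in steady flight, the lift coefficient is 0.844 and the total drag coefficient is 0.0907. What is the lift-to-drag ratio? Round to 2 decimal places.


Step 1: L/D = CL / CD = 0.844 / 0.0907
Step 2: L/D = 9.31

9.31


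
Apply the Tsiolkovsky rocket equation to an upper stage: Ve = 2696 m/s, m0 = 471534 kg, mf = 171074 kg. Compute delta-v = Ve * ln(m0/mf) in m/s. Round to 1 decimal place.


Step 1: Mass ratio m0/mf = 471534 / 171074 = 2.756316
Step 2: ln(2.756316) = 1.013895
Step 3: delta-v = 2696 * 1.013895 = 2733.5 m/s

2733.5


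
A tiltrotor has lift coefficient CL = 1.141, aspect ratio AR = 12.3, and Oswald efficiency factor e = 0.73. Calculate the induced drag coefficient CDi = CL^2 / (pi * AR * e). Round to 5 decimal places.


Step 1: CL^2 = 1.141^2 = 1.301881
Step 2: pi * AR * e = 3.14159 * 12.3 * 0.73 = 28.20836
Step 3: CDi = 1.301881 / 28.20836 = 0.04615

0.04615


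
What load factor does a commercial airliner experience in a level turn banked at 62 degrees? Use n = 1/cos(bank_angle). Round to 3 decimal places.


Step 1: Convert 62 degrees to radians = 1.082104
Step 2: cos(62 deg) = 0.469472
Step 3: n = 1 / 0.469472 = 2.130

2.130


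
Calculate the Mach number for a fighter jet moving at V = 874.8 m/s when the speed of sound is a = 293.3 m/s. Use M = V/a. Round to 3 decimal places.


Step 1: M = V / a = 874.8 / 293.3
Step 2: M = 2.983

2.983


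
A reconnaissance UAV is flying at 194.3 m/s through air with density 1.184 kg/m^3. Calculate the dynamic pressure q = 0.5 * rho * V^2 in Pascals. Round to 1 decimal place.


Step 1: V^2 = 194.3^2 = 37752.49
Step 2: q = 0.5 * 1.184 * 37752.49
Step 3: q = 22349.5 Pa

22349.5


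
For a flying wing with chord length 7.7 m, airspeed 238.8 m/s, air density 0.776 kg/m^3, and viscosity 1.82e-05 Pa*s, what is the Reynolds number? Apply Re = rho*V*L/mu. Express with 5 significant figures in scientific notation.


Step 1: Numerator = rho * V * L = 0.776 * 238.8 * 7.7 = 1426.87776
Step 2: Re = 1426.87776 / 1.82e-05
Step 3: Re = 7.8400e+07

7.8400e+07


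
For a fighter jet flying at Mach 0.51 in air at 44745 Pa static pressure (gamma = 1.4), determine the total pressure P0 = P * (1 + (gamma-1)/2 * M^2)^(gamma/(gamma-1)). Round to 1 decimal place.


Step 1: (gamma-1)/2 * M^2 = 0.2 * 0.2601 = 0.05202
Step 2: 1 + 0.05202 = 1.05202
Step 3: Exponent gamma/(gamma-1) = 3.5
Step 4: P0 = 44745 * 1.05202^3.5 = 53435.3 Pa

53435.3


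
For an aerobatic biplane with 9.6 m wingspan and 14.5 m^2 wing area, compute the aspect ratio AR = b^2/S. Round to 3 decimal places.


Step 1: b^2 = 9.6^2 = 92.16
Step 2: AR = 92.16 / 14.5 = 6.356

6.356


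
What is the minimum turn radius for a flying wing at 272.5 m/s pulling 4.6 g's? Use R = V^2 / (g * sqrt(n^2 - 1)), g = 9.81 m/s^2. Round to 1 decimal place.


Step 1: V^2 = 272.5^2 = 74256.25
Step 2: n^2 - 1 = 4.6^2 - 1 = 20.16
Step 3: sqrt(20.16) = 4.489989
Step 4: R = 74256.25 / (9.81 * 4.489989) = 1685.8 m

1685.8


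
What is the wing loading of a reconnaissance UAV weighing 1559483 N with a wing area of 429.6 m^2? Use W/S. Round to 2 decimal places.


Step 1: Wing loading = W / S = 1559483 / 429.6
Step 2: Wing loading = 3630.08 N/m^2

3630.08


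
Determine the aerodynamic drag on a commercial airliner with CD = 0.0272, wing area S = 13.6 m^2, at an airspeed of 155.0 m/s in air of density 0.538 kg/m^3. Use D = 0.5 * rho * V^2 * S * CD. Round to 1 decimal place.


Step 1: Dynamic pressure q = 0.5 * 0.538 * 155.0^2 = 6462.725 Pa
Step 2: Drag D = q * S * CD = 6462.725 * 13.6 * 0.0272
Step 3: D = 2390.7 N

2390.7


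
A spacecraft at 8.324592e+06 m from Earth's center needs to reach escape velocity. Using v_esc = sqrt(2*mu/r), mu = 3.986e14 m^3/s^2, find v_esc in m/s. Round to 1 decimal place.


Step 1: 2*mu/r = 2 * 3.986e14 / 8.324592e+06 = 95764453.0807
Step 2: v_esc = sqrt(95764453.0807) = 9785.9 m/s

9785.9


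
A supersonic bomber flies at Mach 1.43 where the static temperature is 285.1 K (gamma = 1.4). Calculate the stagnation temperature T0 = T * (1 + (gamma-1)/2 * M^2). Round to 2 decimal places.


Step 1: (gamma-1)/2 = 0.2
Step 2: M^2 = 2.0449
Step 3: 1 + 0.2 * 2.0449 = 1.40898
Step 4: T0 = 285.1 * 1.40898 = 401.70 K

401.70


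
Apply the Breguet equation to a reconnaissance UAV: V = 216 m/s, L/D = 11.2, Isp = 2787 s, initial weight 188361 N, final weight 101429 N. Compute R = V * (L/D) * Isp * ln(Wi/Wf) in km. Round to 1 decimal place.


Step 1: Coefficient = V * (L/D) * Isp = 216 * 11.2 * 2787 = 6742310.4 m
Step 2: Wi/Wf = 188361 / 101429 = 1.857072
Step 3: ln(1.857072) = 0.619001
Step 4: R = 6742310.4 * 0.619001 = 4173498.8 m = 4173.5 km

4173.5


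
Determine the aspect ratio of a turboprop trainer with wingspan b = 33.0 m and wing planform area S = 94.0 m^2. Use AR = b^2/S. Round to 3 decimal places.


Step 1: b^2 = 33.0^2 = 1089.0
Step 2: AR = 1089.0 / 94.0 = 11.585

11.585


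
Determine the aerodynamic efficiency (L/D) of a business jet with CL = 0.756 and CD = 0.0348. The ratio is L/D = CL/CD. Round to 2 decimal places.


Step 1: L/D = CL / CD = 0.756 / 0.0348
Step 2: L/D = 21.72

21.72


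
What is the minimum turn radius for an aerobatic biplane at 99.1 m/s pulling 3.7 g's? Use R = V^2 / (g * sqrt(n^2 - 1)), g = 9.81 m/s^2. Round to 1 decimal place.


Step 1: V^2 = 99.1^2 = 9820.81
Step 2: n^2 - 1 = 3.7^2 - 1 = 12.69
Step 3: sqrt(12.69) = 3.562303
Step 4: R = 9820.81 / (9.81 * 3.562303) = 281.0 m

281.0


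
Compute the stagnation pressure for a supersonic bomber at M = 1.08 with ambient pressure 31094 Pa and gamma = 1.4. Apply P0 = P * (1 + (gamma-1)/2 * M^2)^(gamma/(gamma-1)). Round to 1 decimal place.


Step 1: (gamma-1)/2 * M^2 = 0.2 * 1.1664 = 0.23328
Step 2: 1 + 0.23328 = 1.23328
Step 3: Exponent gamma/(gamma-1) = 3.5
Step 4: P0 = 31094 * 1.23328^3.5 = 64772.8 Pa

64772.8


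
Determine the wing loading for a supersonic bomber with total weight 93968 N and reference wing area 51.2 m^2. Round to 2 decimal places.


Step 1: Wing loading = W / S = 93968 / 51.2
Step 2: Wing loading = 1835.31 N/m^2

1835.31


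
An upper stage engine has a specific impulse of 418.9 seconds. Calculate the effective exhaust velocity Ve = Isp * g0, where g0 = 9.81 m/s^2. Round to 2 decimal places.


Step 1: Ve = Isp * g0 = 418.9 * 9.81
Step 2: Ve = 4109.41 m/s

4109.41


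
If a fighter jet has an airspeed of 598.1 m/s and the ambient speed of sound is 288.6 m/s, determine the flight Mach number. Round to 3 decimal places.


Step 1: M = V / a = 598.1 / 288.6
Step 2: M = 2.072

2.072


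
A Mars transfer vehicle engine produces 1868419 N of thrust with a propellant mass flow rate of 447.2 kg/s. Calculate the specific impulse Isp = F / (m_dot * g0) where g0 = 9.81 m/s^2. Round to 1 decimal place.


Step 1: m_dot * g0 = 447.2 * 9.81 = 4387.03
Step 2: Isp = 1868419 / 4387.03 = 425.9 s

425.9


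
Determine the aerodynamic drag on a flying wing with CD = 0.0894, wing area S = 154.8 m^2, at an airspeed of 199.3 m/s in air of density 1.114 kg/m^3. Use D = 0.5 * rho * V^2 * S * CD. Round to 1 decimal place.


Step 1: Dynamic pressure q = 0.5 * 1.114 * 199.3^2 = 22124.3129 Pa
Step 2: Drag D = q * S * CD = 22124.3129 * 154.8 * 0.0894
Step 3: D = 306181.0 N

306181.0


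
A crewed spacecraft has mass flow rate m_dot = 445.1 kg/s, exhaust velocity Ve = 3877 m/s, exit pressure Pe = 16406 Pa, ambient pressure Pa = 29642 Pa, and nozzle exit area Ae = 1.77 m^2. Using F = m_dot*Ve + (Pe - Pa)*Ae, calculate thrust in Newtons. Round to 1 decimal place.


Step 1: Momentum thrust = m_dot * Ve = 445.1 * 3877 = 1725652.7 N
Step 2: Pressure thrust = (Pe - Pa) * Ae = (16406 - 29642) * 1.77 = -23427.72 N
Step 3: Total thrust F = 1725652.7 + -23427.72 = 1702225.0 N

1702225.0


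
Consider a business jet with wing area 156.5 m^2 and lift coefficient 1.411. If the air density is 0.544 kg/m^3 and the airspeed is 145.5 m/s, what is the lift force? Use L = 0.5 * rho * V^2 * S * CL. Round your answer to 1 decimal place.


Step 1: Calculate dynamic pressure q = 0.5 * 0.544 * 145.5^2 = 0.5 * 0.544 * 21170.25 = 5758.308 Pa
Step 2: Multiply by wing area and lift coefficient: L = 5758.308 * 156.5 * 1.411
Step 3: L = 901175.202 * 1.411 = 1271558.2 N

1271558.2


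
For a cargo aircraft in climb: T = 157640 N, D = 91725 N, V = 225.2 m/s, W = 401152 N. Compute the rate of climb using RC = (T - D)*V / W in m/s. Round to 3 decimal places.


Step 1: Excess thrust = T - D = 157640 - 91725 = 65915 N
Step 2: Excess power = 65915 * 225.2 = 14844058.0 W
Step 3: RC = 14844058.0 / 401152 = 37.004 m/s

37.004


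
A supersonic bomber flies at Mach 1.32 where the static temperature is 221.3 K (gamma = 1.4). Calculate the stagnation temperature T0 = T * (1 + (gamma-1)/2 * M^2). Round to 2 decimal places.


Step 1: (gamma-1)/2 = 0.2
Step 2: M^2 = 1.7424
Step 3: 1 + 0.2 * 1.7424 = 1.34848
Step 4: T0 = 221.3 * 1.34848 = 298.42 K

298.42


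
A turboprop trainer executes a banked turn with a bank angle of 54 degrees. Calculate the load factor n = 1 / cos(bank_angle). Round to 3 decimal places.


Step 1: Convert 54 degrees to radians = 0.942478
Step 2: cos(54 deg) = 0.587785
Step 3: n = 1 / 0.587785 = 1.701

1.701


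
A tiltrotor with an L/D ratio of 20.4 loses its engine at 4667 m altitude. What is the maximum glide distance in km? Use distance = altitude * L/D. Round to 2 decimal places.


Step 1: Glide distance = altitude * L/D = 4667 * 20.4 = 95206.8 m
Step 2: Convert to km: 95206.8 / 1000 = 95.21 km

95.21


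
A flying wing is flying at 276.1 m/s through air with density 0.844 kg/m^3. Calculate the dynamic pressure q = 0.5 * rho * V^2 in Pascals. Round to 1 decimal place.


Step 1: V^2 = 276.1^2 = 76231.21
Step 2: q = 0.5 * 0.844 * 76231.21
Step 3: q = 32169.6 Pa

32169.6


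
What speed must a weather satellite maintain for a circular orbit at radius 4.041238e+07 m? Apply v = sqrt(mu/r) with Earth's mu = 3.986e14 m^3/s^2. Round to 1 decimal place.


Step 1: mu / r = 3.986e14 / 4.041238e+07 = 9863314.1626
Step 2: v = sqrt(9863314.1626) = 3140.6 m/s

3140.6


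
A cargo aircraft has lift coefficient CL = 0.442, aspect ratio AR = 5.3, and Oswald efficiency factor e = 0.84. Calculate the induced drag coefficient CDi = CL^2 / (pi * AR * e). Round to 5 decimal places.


Step 1: CL^2 = 0.442^2 = 0.195364
Step 2: pi * AR * e = 3.14159 * 5.3 * 0.84 = 13.98637
Step 3: CDi = 0.195364 / 13.98637 = 0.01397

0.01397


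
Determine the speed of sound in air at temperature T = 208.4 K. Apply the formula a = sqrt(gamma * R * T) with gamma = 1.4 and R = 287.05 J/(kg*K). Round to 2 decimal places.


Step 1: gamma * R * T = 1.4 * 287.05 * 208.4 = 83749.708
Step 2: a = sqrt(83749.708) = 289.40 m/s

289.40


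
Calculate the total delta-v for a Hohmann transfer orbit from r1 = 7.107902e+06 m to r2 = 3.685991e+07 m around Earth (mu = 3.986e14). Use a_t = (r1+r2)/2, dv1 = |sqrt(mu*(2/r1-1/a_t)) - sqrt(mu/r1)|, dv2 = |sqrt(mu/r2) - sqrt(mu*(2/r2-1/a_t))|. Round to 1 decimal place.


Step 1: Transfer semi-major axis a_t = (7.107902e+06 + 3.685991e+07) / 2 = 2.198391e+07 m
Step 2: v1 (circular at r1) = sqrt(mu/r1) = 7488.55 m/s
Step 3: v_t1 = sqrt(mu*(2/r1 - 1/a_t)) = 9696.67 m/s
Step 4: dv1 = |9696.67 - 7488.55| = 2208.12 m/s
Step 5: v2 (circular at r2) = 3288.45 m/s, v_t2 = 1869.86 m/s
Step 6: dv2 = |3288.45 - 1869.86| = 1418.59 m/s
Step 7: Total delta-v = 2208.12 + 1418.59 = 3626.7 m/s

3626.7


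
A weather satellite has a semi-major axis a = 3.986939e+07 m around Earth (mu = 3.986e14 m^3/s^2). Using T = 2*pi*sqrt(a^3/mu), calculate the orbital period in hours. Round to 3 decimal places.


Step 1: a^3 / mu = 6.337512e+22 / 3.986e14 = 1.589943e+08
Step 2: sqrt(1.589943e+08) = 12609.2931 s
Step 3: T = 2*pi * 12609.2931 = 79226.53 s
Step 4: T in hours = 79226.53 / 3600 = 22.007 hours

22.007


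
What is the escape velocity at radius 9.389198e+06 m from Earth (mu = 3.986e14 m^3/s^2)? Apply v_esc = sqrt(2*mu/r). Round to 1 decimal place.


Step 1: 2*mu/r = 2 * 3.986e14 / 9.389198e+06 = 84906080.3702
Step 2: v_esc = sqrt(84906080.3702) = 9214.4 m/s

9214.4


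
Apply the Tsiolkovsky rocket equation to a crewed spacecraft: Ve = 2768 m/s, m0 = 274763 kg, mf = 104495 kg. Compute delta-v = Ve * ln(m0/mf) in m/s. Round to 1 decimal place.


Step 1: Mass ratio m0/mf = 274763 / 104495 = 2.629437
Step 2: ln(2.629437) = 0.96677
Step 3: delta-v = 2768 * 0.96677 = 2676.0 m/s

2676.0


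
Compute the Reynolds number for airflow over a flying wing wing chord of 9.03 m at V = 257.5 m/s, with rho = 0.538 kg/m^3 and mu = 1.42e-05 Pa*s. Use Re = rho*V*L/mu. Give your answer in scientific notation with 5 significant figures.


Step 1: Numerator = rho * V * L = 0.538 * 257.5 * 9.03 = 1250.97105
Step 2: Re = 1250.97105 / 1.42e-05
Step 3: Re = 8.8097e+07

8.8097e+07


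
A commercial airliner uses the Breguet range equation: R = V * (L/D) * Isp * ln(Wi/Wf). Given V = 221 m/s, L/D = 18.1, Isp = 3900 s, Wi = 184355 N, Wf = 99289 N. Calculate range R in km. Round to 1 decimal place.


Step 1: Coefficient = V * (L/D) * Isp = 221 * 18.1 * 3900 = 15600390.0 m
Step 2: Wi/Wf = 184355 / 99289 = 1.856752
Step 3: ln(1.856752) = 0.618828
Step 4: R = 15600390.0 * 0.618828 = 9653965.3 m = 9654.0 km

9654.0


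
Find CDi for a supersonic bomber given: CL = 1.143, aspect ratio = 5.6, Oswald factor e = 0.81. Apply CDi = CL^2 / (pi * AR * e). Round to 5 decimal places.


Step 1: CL^2 = 1.143^2 = 1.306449
Step 2: pi * AR * e = 3.14159 * 5.6 * 0.81 = 14.250264
Step 3: CDi = 1.306449 / 14.250264 = 0.09168

0.09168


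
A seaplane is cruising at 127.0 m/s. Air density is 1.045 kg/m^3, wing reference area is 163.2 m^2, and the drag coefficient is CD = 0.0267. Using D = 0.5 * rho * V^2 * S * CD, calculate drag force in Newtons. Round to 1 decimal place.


Step 1: Dynamic pressure q = 0.5 * 1.045 * 127.0^2 = 8427.4025 Pa
Step 2: Drag D = q * S * CD = 8427.4025 * 163.2 * 0.0267
Step 3: D = 36721.9 N

36721.9


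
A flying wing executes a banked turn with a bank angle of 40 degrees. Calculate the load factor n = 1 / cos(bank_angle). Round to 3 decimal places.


Step 1: Convert 40 degrees to radians = 0.698132
Step 2: cos(40 deg) = 0.766044
Step 3: n = 1 / 0.766044 = 1.305

1.305


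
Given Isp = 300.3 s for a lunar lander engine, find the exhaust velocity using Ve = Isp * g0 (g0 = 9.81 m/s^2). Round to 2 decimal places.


Step 1: Ve = Isp * g0 = 300.3 * 9.81
Step 2: Ve = 2945.94 m/s

2945.94


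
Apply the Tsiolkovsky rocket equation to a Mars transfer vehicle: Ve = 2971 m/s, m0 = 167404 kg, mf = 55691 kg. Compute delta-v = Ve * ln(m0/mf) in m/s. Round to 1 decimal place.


Step 1: Mass ratio m0/mf = 167404 / 55691 = 3.005944
Step 2: ln(3.005944) = 1.100591
Step 3: delta-v = 2971 * 1.100591 = 3269.9 m/s

3269.9


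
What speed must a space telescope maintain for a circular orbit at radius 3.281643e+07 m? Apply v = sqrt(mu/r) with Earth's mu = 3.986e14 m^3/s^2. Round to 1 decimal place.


Step 1: mu / r = 3.986e14 / 3.281643e+07 = 12146354.7376
Step 2: v = sqrt(12146354.7376) = 3485.2 m/s

3485.2


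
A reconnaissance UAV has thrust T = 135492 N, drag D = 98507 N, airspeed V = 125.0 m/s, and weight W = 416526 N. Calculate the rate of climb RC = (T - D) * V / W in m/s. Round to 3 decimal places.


Step 1: Excess thrust = T - D = 135492 - 98507 = 36985 N
Step 2: Excess power = 36985 * 125.0 = 4623125.0 W
Step 3: RC = 4623125.0 / 416526 = 11.099 m/s

11.099


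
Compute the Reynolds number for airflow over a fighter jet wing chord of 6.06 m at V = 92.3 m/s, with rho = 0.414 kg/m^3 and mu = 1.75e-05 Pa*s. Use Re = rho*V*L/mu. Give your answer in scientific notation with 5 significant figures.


Step 1: Numerator = rho * V * L = 0.414 * 92.3 * 6.06 = 231.565932
Step 2: Re = 231.565932 / 1.75e-05
Step 3: Re = 1.3232e+07

1.3232e+07


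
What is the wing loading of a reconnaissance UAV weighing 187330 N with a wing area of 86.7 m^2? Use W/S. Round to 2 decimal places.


Step 1: Wing loading = W / S = 187330 / 86.7
Step 2: Wing loading = 2160.67 N/m^2

2160.67


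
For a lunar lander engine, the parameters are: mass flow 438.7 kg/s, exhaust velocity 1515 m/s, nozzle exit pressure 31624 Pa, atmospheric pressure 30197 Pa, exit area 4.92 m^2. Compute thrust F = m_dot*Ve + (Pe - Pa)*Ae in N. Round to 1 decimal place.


Step 1: Momentum thrust = m_dot * Ve = 438.7 * 1515 = 664630.5 N
Step 2: Pressure thrust = (Pe - Pa) * Ae = (31624 - 30197) * 4.92 = 7020.84 N
Step 3: Total thrust F = 664630.5 + 7020.84 = 671651.3 N

671651.3


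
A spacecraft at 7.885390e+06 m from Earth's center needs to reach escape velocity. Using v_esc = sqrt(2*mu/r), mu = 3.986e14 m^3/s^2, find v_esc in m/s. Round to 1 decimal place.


Step 1: 2*mu/r = 2 * 3.986e14 / 7.885390e+06 = 101098360.3855
Step 2: v_esc = sqrt(101098360.3855) = 10054.8 m/s

10054.8


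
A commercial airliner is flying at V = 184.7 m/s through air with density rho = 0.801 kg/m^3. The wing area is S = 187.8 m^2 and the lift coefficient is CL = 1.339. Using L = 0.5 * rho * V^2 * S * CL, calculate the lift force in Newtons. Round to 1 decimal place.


Step 1: Calculate dynamic pressure q = 0.5 * 0.801 * 184.7^2 = 0.5 * 0.801 * 34114.09 = 13662.693 Pa
Step 2: Multiply by wing area and lift coefficient: L = 13662.693 * 187.8 * 1.339
Step 3: L = 2565853.7539 * 1.339 = 3435678.2 N

3435678.2


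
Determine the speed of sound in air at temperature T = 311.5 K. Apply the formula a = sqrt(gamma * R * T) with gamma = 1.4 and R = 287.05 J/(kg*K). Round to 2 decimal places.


Step 1: gamma * R * T = 1.4 * 287.05 * 311.5 = 125182.505
Step 2: a = sqrt(125182.505) = 353.81 m/s

353.81


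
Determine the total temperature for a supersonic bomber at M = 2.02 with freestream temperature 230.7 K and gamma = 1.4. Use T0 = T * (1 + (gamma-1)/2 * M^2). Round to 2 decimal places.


Step 1: (gamma-1)/2 = 0.2
Step 2: M^2 = 4.0804
Step 3: 1 + 0.2 * 4.0804 = 1.81608
Step 4: T0 = 230.7 * 1.81608 = 418.97 K

418.97


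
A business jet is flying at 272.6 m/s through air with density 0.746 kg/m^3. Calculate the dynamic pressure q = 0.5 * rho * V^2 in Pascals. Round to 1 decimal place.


Step 1: V^2 = 272.6^2 = 74310.76
Step 2: q = 0.5 * 0.746 * 74310.76
Step 3: q = 27717.9 Pa

27717.9


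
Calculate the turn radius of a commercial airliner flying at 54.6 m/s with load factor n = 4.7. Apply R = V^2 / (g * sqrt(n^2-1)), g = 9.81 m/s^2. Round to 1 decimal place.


Step 1: V^2 = 54.6^2 = 2981.16
Step 2: n^2 - 1 = 4.7^2 - 1 = 21.09
Step 3: sqrt(21.09) = 4.592385
Step 4: R = 2981.16 / (9.81 * 4.592385) = 66.2 m

66.2


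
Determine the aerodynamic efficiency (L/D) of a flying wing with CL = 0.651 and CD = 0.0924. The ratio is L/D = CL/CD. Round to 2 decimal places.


Step 1: L/D = CL / CD = 0.651 / 0.0924
Step 2: L/D = 7.05

7.05


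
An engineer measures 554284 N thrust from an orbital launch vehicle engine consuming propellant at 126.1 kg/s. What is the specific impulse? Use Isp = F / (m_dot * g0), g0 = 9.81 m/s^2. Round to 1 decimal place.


Step 1: m_dot * g0 = 126.1 * 9.81 = 1237.04
Step 2: Isp = 554284 / 1237.04 = 448.1 s

448.1


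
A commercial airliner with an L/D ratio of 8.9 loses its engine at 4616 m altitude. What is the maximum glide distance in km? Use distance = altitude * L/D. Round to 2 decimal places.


Step 1: Glide distance = altitude * L/D = 4616 * 8.9 = 41082.4 m
Step 2: Convert to km: 41082.4 / 1000 = 41.08 km

41.08


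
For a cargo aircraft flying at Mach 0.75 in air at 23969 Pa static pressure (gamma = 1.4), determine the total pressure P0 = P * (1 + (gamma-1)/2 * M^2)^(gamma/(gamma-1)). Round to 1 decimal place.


Step 1: (gamma-1)/2 * M^2 = 0.2 * 0.5625 = 0.1125
Step 2: 1 + 0.1125 = 1.1125
Step 3: Exponent gamma/(gamma-1) = 3.5
Step 4: P0 = 23969 * 1.1125^3.5 = 34809.7 Pa

34809.7


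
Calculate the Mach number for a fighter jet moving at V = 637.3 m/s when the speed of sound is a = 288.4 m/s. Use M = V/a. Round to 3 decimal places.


Step 1: M = V / a = 637.3 / 288.4
Step 2: M = 2.210

2.210


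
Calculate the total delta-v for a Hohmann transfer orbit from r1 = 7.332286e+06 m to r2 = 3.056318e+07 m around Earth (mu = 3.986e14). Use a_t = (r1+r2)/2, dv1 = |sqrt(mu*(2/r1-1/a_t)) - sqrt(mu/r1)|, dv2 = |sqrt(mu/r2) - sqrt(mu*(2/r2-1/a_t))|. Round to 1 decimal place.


Step 1: Transfer semi-major axis a_t = (7.332286e+06 + 3.056318e+07) / 2 = 1.894773e+07 m
Step 2: v1 (circular at r1) = sqrt(mu/r1) = 7373.08 m/s
Step 3: v_t1 = sqrt(mu*(2/r1 - 1/a_t)) = 9364.18 m/s
Step 4: dv1 = |9364.18 - 7373.08| = 1991.1 m/s
Step 5: v2 (circular at r2) = 3611.35 m/s, v_t2 = 2246.52 m/s
Step 6: dv2 = |3611.35 - 2246.52| = 1364.83 m/s
Step 7: Total delta-v = 1991.1 + 1364.83 = 3355.9 m/s

3355.9


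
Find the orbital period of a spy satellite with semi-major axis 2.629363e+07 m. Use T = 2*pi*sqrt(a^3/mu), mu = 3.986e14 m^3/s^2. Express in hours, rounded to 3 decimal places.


Step 1: a^3 / mu = 1.817823e+22 / 3.986e14 = 4.560520e+07
Step 2: sqrt(4.560520e+07) = 6753.1621 s
Step 3: T = 2*pi * 6753.1621 = 42431.37 s
Step 4: T in hours = 42431.37 / 3600 = 11.786 hours

11.786


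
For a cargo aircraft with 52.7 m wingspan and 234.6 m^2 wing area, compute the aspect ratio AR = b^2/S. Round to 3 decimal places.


Step 1: b^2 = 52.7^2 = 2777.29
Step 2: AR = 2777.29 / 234.6 = 11.838

11.838


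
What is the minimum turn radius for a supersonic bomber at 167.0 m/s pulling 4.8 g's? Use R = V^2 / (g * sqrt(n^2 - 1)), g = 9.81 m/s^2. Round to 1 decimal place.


Step 1: V^2 = 167.0^2 = 27889.0
Step 2: n^2 - 1 = 4.8^2 - 1 = 22.04
Step 3: sqrt(22.04) = 4.694678
Step 4: R = 27889.0 / (9.81 * 4.694678) = 605.6 m

605.6


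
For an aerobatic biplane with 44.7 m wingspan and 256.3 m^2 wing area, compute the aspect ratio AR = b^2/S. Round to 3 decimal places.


Step 1: b^2 = 44.7^2 = 1998.09
Step 2: AR = 1998.09 / 256.3 = 7.796

7.796


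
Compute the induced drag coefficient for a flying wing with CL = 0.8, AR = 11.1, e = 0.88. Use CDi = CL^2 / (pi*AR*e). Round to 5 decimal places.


Step 1: CL^2 = 0.8^2 = 0.64
Step 2: pi * AR * e = 3.14159 * 11.1 * 0.88 = 30.687077
Step 3: CDi = 0.64 / 30.687077 = 0.02086

0.02086


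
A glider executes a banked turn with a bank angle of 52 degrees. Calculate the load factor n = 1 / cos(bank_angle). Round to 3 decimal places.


Step 1: Convert 52 degrees to radians = 0.907571
Step 2: cos(52 deg) = 0.615661
Step 3: n = 1 / 0.615661 = 1.624

1.624


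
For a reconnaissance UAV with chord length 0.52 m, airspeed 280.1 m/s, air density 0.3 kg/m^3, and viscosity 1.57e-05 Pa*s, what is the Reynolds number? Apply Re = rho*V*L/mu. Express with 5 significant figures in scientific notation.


Step 1: Numerator = rho * V * L = 0.3 * 280.1 * 0.52 = 43.6956
Step 2: Re = 43.6956 / 1.57e-05
Step 3: Re = 2.7832e+06

2.7832e+06


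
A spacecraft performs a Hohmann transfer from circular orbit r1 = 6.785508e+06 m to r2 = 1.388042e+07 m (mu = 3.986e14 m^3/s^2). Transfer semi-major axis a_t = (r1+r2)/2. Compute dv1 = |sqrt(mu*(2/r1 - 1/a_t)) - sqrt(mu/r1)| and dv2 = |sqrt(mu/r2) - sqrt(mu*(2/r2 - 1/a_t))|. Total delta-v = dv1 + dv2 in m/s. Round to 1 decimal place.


Step 1: Transfer semi-major axis a_t = (6.785508e+06 + 1.388042e+07) / 2 = 1.033296e+07 m
Step 2: v1 (circular at r1) = sqrt(mu/r1) = 7664.39 m/s
Step 3: v_t1 = sqrt(mu*(2/r1 - 1/a_t)) = 8883.14 m/s
Step 4: dv1 = |8883.14 - 7664.39| = 1218.75 m/s
Step 5: v2 (circular at r2) = 5358.8 m/s, v_t2 = 4342.56 m/s
Step 6: dv2 = |5358.8 - 4342.56| = 1016.24 m/s
Step 7: Total delta-v = 1218.75 + 1016.24 = 2235.0 m/s

2235.0


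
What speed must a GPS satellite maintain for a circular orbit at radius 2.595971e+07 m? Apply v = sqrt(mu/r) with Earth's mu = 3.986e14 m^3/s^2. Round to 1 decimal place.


Step 1: mu / r = 3.986e14 / 2.595971e+07 = 15354562.8977
Step 2: v = sqrt(15354562.8977) = 3918.5 m/s

3918.5


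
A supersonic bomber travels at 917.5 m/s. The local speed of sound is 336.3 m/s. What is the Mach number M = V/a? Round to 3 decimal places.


Step 1: M = V / a = 917.5 / 336.3
Step 2: M = 2.728

2.728


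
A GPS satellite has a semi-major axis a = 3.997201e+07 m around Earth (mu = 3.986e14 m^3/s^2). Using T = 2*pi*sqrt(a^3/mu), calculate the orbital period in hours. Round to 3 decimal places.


Step 1: a^3 / mu = 6.386574e+22 / 3.986e14 = 1.602251e+08
Step 2: sqrt(1.602251e+08) = 12658.0071 s
Step 3: T = 2*pi * 12658.0071 = 79532.6 s
Step 4: T in hours = 79532.6 / 3600 = 22.092 hours

22.092


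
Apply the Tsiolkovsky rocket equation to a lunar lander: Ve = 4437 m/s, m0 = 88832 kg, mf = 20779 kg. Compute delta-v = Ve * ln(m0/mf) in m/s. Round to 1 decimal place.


Step 1: Mass ratio m0/mf = 88832 / 20779 = 4.275085
Step 2: ln(4.275085) = 1.452804
Step 3: delta-v = 4437 * 1.452804 = 6446.1 m/s

6446.1


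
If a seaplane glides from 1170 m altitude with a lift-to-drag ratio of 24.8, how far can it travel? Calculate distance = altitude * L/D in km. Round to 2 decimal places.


Step 1: Glide distance = altitude * L/D = 1170 * 24.8 = 29016.0 m
Step 2: Convert to km: 29016.0 / 1000 = 29.02 km

29.02


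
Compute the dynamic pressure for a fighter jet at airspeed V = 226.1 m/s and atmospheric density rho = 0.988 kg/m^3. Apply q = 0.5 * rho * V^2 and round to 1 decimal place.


Step 1: V^2 = 226.1^2 = 51121.21
Step 2: q = 0.5 * 0.988 * 51121.21
Step 3: q = 25253.9 Pa

25253.9


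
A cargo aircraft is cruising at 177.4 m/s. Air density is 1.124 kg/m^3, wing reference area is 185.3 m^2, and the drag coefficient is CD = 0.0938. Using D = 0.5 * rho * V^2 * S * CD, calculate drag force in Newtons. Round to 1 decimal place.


Step 1: Dynamic pressure q = 0.5 * 1.124 * 177.4^2 = 17686.5671 Pa
Step 2: Drag D = q * S * CD = 17686.5671 * 185.3 * 0.0938
Step 3: D = 307412.7 N

307412.7


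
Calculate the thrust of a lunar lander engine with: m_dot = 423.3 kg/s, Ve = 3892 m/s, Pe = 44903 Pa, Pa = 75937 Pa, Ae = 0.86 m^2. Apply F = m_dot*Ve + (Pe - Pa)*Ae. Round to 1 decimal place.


Step 1: Momentum thrust = m_dot * Ve = 423.3 * 3892 = 1647483.6 N
Step 2: Pressure thrust = (Pe - Pa) * Ae = (44903 - 75937) * 0.86 = -26689.24 N
Step 3: Total thrust F = 1647483.6 + -26689.24 = 1620794.4 N

1620794.4


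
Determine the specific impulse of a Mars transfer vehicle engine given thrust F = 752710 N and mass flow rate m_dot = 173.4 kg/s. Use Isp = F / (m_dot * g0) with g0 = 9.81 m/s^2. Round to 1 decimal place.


Step 1: m_dot * g0 = 173.4 * 9.81 = 1701.05
Step 2: Isp = 752710 / 1701.05 = 442.5 s

442.5


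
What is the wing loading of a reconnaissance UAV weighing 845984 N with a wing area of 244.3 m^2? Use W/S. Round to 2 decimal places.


Step 1: Wing loading = W / S = 845984 / 244.3
Step 2: Wing loading = 3462.89 N/m^2

3462.89


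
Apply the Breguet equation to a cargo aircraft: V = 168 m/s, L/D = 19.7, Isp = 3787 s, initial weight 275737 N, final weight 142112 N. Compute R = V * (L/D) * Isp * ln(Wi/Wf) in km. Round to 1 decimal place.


Step 1: Coefficient = V * (L/D) * Isp = 168 * 19.7 * 3787 = 12533455.2 m
Step 2: Wi/Wf = 275737 / 142112 = 1.940279
Step 3: ln(1.940279) = 0.662832
Step 4: R = 12533455.2 * 0.662832 = 8307575.6 m = 8307.6 km

8307.6


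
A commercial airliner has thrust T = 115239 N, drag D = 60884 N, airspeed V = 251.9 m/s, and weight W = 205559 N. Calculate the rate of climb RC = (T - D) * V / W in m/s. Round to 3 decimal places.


Step 1: Excess thrust = T - D = 115239 - 60884 = 54355 N
Step 2: Excess power = 54355 * 251.9 = 13692024.5 W
Step 3: RC = 13692024.5 / 205559 = 66.609 m/s

66.609


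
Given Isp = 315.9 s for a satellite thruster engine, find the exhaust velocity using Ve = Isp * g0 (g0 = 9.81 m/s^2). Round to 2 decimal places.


Step 1: Ve = Isp * g0 = 315.9 * 9.81
Step 2: Ve = 3098.98 m/s

3098.98


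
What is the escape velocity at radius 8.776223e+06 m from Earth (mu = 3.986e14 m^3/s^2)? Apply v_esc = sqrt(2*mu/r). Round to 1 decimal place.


Step 1: 2*mu/r = 2 * 3.986e14 / 8.776223e+06 = 90836342.6955
Step 2: v_esc = sqrt(90836342.6955) = 9530.8 m/s

9530.8


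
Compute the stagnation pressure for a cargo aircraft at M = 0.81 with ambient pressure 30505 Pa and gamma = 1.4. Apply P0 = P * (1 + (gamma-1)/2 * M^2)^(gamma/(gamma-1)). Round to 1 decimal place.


Step 1: (gamma-1)/2 * M^2 = 0.2 * 0.6561 = 0.13122
Step 2: 1 + 0.13122 = 1.13122
Step 3: Exponent gamma/(gamma-1) = 3.5
Step 4: P0 = 30505 * 1.13122^3.5 = 46966.2 Pa

46966.2


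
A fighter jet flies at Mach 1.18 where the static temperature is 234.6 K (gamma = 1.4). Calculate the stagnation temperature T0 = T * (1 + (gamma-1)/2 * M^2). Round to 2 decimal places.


Step 1: (gamma-1)/2 = 0.2
Step 2: M^2 = 1.3924
Step 3: 1 + 0.2 * 1.3924 = 1.27848
Step 4: T0 = 234.6 * 1.27848 = 299.93 K

299.93


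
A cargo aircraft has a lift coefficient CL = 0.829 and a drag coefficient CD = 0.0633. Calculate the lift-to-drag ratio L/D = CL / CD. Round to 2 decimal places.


Step 1: L/D = CL / CD = 0.829 / 0.0633
Step 2: L/D = 13.10

13.10


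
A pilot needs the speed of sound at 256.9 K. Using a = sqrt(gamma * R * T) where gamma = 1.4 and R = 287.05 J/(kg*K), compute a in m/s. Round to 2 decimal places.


Step 1: gamma * R * T = 1.4 * 287.05 * 256.9 = 103240.403
Step 2: a = sqrt(103240.403) = 321.31 m/s

321.31


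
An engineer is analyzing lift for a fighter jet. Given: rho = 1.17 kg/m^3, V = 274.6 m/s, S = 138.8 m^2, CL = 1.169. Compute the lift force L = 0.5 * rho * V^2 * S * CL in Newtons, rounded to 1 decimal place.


Step 1: Calculate dynamic pressure q = 0.5 * 1.17 * 274.6^2 = 0.5 * 1.17 * 75405.16 = 44112.0186 Pa
Step 2: Multiply by wing area and lift coefficient: L = 44112.0186 * 138.8 * 1.169
Step 3: L = 6122748.1817 * 1.169 = 7157492.6 N

7157492.6


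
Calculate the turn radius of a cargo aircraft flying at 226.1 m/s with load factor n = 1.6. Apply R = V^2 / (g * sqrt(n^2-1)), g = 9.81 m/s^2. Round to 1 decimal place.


Step 1: V^2 = 226.1^2 = 51121.21
Step 2: n^2 - 1 = 1.6^2 - 1 = 1.56
Step 3: sqrt(1.56) = 1.249
Step 4: R = 51121.21 / (9.81 * 1.249) = 4172.2 m

4172.2
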